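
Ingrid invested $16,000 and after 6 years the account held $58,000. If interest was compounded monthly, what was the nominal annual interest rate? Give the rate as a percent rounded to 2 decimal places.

The 72-period growth factor is 58,000/16,000 = 3.625.
r/12 = 3.625^(1/72) − 1 ≈ 0.0180478, so r ≈ 12·0.0180478 = 21.65735%.

21.66%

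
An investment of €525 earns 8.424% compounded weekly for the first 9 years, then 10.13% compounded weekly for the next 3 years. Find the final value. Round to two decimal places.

€1,517.09

Phase 1: 525·(1 + 0.00162)^468 ≈ 1,119.8442.
Phase 2: 1,119.8442·(1 + 0.1013/52)^156 ≈ 1,517.0898.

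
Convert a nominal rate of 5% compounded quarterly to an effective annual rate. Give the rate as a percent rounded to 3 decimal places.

EAR = (1 + 5%/4)^4 − 1 = (1 + 0.0125)^4 − 1.
(1 + 0.0125)^4 ≈ 1.050945, so EAR ≈ 5.09453%.

5.095%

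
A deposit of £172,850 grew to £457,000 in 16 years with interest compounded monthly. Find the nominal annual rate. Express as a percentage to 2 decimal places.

6.09%

(1 + r/12)^192 = 457,000/172,850 = 2.64391.
1 + r/12 = 2.64391^(1/192) ≈ 1.005077, so r/12 ≈ 0.00507669.
r ≈ 12·0.00507669 = 6.09203%.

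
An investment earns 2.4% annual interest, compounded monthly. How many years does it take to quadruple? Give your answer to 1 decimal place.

(1 + 0.002)^(12t) = 4.
12t = ln 4 / ln(1 + 0.002) ≈ 1.3863/0.001998 ≈ 693.8401.
t ≈ 57.8200.

57.8 years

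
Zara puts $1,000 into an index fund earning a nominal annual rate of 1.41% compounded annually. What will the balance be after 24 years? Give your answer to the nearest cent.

Annual rate = 1.41% = 0.0141; years = 24.
A = 1,000·(1 + 0.0141)^24 ≈ 1,000·1.399390061 ≈ 1,399.3901.

$1,399.39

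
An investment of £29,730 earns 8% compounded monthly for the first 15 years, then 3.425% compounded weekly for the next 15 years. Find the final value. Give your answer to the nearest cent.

After 15 years at 8%: 29,730 × 3.30692147741 ≈ 98,314.7755.
Then 15 years at 3.425%: 98,314.7755 × 1.67126509666 ≈ 164,310.0528.

£164,310.05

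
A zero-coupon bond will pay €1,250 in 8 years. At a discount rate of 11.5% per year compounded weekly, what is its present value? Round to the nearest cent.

Periodic rate = 11.5%/52 = 0.00221154; 416 periods.
P = 1,250/(1 + 0.115/52)^416 ≈ 1,250/2.506742721 ≈ 498.6551.

€498.66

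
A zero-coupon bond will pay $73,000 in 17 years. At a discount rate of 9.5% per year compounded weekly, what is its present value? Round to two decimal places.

$14,540.43

Periodic rate = 9.5%/52 = 0.00182692; 884 periods.
P = 73,000/(1 + 0.095/52)^884 ≈ 73,000/5.0204850569 ≈ 14,540.4277.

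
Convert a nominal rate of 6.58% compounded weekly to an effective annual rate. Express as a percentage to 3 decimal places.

6.797%

One year is 52 periods at 0.00126538 each: (1 + 0.00126538)^52 ≈ 1.067969.
EAR = 1.067969 − 1 ≈ 6.79687%.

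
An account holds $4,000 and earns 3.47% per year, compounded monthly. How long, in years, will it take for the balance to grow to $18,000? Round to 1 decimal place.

(1 + 0.00289167)^(12t) = 18,000/4,000 = 4.5.
12t·ln(1 + 0.00289167) = ln(4.5); 12t = 1.5041/0.00288749 ≈ 520.8937.
t ≈ 43.4078 years.

43.4 years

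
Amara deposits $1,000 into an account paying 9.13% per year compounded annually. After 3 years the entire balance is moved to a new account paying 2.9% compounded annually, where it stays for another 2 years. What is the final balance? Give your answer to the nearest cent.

After 3 years at 9.13%: 1,000 × 1.299668118 ≈ 1,299.6681.
Then 2 years at 2.9%: 1,299.6681 × 1.058841 ≈ 1,376.1419.

$1,376.14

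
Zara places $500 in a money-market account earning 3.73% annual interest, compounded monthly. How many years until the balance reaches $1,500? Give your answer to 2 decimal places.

29.50 years

We need (1 + 0.00310833)^(12t) = 3, so 12t = ln 3 / ln 1.003108 ≈ 353.9900.
t ≈ 353.9900/12 = 29.4992 years.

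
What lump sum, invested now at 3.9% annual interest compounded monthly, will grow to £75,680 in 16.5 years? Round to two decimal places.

£39,807.58

Periodic rate = 3.9%/12 = 0.00325; 198 periods.
P = 75,680/(1 + 0.00325)^198 ≈ 75,680/1.9011454494 ≈ 39,807.5802.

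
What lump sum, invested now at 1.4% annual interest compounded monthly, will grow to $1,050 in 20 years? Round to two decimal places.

Periodic rate = 1.4%/12 = 0.00116667; 240 periods.
P = 1,050/(1 + 0.014/12)^240 ≈ 1,050/1.322913887 ≈ 793.7025.

$793.70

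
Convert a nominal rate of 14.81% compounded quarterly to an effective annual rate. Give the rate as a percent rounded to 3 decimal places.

15.653%

EAR = (1 + 14.81%/4)^4 − 1 = (1 + 0.037025)^4 − 1.
(1 + 0.037025)^4 ≈ 1.15653, so EAR ≈ 15.65300%.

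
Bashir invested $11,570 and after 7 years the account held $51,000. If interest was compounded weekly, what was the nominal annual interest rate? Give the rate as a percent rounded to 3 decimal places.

21.235%

The 364-period growth factor is 51,000/11,570 = 4.40795.
r/52 = 4.40795^(1/364) − 1 ≈ 0.00408362, so r ≈ 52·0.00408362 = 21.23481%.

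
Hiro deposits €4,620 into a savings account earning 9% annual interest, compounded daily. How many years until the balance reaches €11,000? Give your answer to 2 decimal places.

(1 + 0.000246575)^(365t) = 11,000/4,620 = 2.381.
365t·ln(1 + 0.000246575) = ln(2.381); 365t = 0.8675/0.000246545 ≈ 3518.6305.
t ≈ 9.6401 years.

9.64 years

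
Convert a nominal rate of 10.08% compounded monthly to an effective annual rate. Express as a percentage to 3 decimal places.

One year is 12 periods at 0.0084 each: (1 + 0.0084)^12 ≈ 1.10559.
EAR = 1.10559 − 1 ≈ 10.55899%.

10.559%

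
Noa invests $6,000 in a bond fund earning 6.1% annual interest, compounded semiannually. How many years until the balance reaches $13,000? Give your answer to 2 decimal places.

12.87 years

(1 + 0.0305)^(2t) = 13,000/6,000 = 2.1667.
2t·ln(1 + 0.0305) = ln(2.1667); 2t = 0.77319/0.0300441 ≈ 25.7351.
t ≈ 12.8676 years.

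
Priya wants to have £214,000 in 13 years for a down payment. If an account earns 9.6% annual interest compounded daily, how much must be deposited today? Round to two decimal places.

Periodic rate = 9.6%/365 = 0.000263014; 4745 periods.
P = 214,000/(1 + 0.096/365)^4745 ≈ 214,000/3.48279770223 ≈ 61,444.8551.

£61,444.86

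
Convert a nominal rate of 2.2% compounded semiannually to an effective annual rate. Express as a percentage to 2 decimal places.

2.21%

One year is 2 periods at 0.011 each: (1 + 0.011)^2 ≈ 1.022121.
EAR = 1.022121 − 1 ≈ 2.21210%.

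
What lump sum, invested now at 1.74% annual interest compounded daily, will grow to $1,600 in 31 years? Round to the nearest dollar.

Periodic rate = 1.74%/365 = 0.0000476712; 11315 periods.
P = 1,600/(1 + 0.0174/365)^11315 ≈ 1,600/1.714955518 ≈ 932.9688.

$933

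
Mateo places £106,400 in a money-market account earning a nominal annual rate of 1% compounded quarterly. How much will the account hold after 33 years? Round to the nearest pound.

£147,938

Periodic rate = 1%/4 = 0.0025; periods = 4·33 = 132.
A = 106,400·(1 + 0.0025)^132 ≈ 106,400·1.39039542654 ≈ 147,938.0734.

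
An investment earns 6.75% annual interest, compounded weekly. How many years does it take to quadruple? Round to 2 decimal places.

20.55 years

(1 + 0.00129808)^(52t) = 4.
52t = ln 4 / ln(1 + 0.00129808) ≈ 1.3863/0.00129724 ≈ 1068.6531.
t ≈ 20.5510.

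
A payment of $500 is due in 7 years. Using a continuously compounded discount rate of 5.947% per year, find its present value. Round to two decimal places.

P = A·e^(−rt) = 500·e^(−0.41629).
e^(−0.41629) ≈ 0.659488991, so P ≈ 329.7445.

$329.74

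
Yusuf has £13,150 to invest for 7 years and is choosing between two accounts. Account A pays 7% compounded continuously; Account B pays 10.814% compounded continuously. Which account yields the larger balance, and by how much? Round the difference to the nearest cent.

Account B, by £6,568.58

Account A growth factor: e^(0.07·7) = e^0.49 ≈ 1.63231622; balance ≈ 21,464.9583.
Account B growth factor: e^(0.10814·7) = e^0.75698 ≈ 2.1318283675; balance ≈ 28,033.5430.
Account B is larger by 6,568.5847.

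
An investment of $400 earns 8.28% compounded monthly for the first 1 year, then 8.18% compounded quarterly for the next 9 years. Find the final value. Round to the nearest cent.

$900.32

Phase 1: 400·(1 + 0.0069)^12 ≈ 434.4063.
Phase 2: 434.4063·(1 + 0.02045)^36 ≈ 900.3230.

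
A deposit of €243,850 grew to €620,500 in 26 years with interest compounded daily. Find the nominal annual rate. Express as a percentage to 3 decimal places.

The 9490-period growth factor is 620,500/243,850 = 2.5446.
r/365 = 2.5446^(1/9490) − 1 ≈ 0.0000984213, so r ≈ 365·0.0000984213 = 3.59238%.

3.592%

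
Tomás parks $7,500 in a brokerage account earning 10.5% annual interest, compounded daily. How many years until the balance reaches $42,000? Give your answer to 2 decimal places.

(1 + 0.000287671)^(365t) = 42,000/7,500 = 5.6.
365t·ln(1 + 0.000287671) = ln(5.6); 365t = 1.7228/0.00028763 ≈ 5989.5262.
t ≈ 16.4097 years.

16.41 years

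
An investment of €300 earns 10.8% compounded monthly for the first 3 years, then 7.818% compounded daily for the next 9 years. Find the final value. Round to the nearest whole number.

€837

After 3 years at 10.8%: 300 × 1.38064487 ≈ 414.1935.
Then 9 years at 7.818%: 414.1935 × 2.02090343 ≈ 837.0450.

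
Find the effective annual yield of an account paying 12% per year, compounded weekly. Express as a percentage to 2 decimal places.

12.73%

One year is 52 periods at 0.00230769 each: (1 + 0.00230769)^52 ≈ 1.127341.
EAR = 1.127341 − 1 ≈ 12.73410%.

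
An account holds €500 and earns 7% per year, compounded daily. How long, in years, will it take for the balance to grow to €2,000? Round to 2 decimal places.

19.81 years

(1 + 0.000191781)^(365t) = 2,000/500 = 4.
365t·ln(1 + 0.000191781) = ln(4); 365t = 1.3863/0.000191762 ≈ 7229.2280.
t ≈ 19.8061 years.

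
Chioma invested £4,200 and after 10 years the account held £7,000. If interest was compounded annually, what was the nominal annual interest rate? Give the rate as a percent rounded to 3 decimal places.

The 10-period growth factor is 7,000/4,200 = 1.66667.
r = 1.66667^(1/10) − 1 ≈ 0.0524098, i.e. 5.24098%.

5.241%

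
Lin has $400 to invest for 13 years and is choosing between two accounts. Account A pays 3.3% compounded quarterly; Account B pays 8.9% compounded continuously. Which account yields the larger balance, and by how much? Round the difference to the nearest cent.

Account A growth factor: (1 + 0.00825)^52 ≈ 1.53302062; balance ≈ 613.2082.
Account B growth factor: e^(0.089·13) = e^1.157 ≈ 3.180377817; balance ≈ 1,272.1511.
Account B is larger by 658.9429.

Account B, by $658.94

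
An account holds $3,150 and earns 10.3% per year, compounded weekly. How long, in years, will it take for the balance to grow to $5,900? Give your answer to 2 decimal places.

6.10 years

We need (1 + 0.00198077)^(52t) = 1.873, so 52t = ln 1.873 / ln 1.001981 ≈ 317.1350.
t ≈ 317.1350/52 = 6.0987 years.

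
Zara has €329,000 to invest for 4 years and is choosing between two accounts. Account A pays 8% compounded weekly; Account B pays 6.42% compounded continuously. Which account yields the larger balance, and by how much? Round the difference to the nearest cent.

Account A growth factor: (1 + 0.08/52)^208 ≈ 1.37678916795; balance ≈ 452,963.6363.
Account B growth factor: e^(0.0642·4) = e^0.2568 ≈ 1.29278654359; balance ≈ 425,326.7728.
Account A is larger by 27,636.8634.

Account A, by €27,636.86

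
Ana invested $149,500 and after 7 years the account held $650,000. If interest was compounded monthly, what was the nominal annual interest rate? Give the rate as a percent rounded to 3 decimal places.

The 84-period growth factor is 650,000/149,500 = 4.34783.
r/12 = 4.34783^(1/84) − 1 ≈ 0.0176501, so r ≈ 12·0.0176501 = 21.18012%.

21.180%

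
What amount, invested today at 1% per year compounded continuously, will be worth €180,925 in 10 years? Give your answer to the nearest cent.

€163,707.71

P = A·e^(−rt) = 180,925·e^(−0.1).
e^(−0.1) ≈ 0.904837418036, so P ≈ 163,707.7099.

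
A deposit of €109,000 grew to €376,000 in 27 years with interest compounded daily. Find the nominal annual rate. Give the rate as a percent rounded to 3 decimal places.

(1 + r/365)^9855 = 376,000/109,000 = 3.44954.
1 + r/365 = 3.44954^(1/9855) ≈ 1.000126, so r/365 ≈ 0.000125654.
r ≈ 365·0.000125654 = 4.58637%.

4.586%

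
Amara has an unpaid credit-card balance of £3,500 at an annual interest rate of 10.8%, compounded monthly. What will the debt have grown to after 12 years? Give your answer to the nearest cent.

£12,717.33

Growth factor = (1 + 0.009)^144 ≈ 3.6335232051.
A ≈ 3,500 × 3.6335232051 ≈ 12,717.3312.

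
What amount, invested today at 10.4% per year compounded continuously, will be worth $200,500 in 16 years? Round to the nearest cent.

P = A·e^(−rt) = 200,500·e^(−1.664).
e^(−1.664) ≈ 0.189379943267, so P ≈ 37,970.6786.

$37,970.68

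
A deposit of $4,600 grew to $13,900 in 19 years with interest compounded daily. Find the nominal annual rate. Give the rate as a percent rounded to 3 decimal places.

(1 + r/365)^6935 = 13,900/4,600 = 3.02174.
1 + r/365 = 3.02174^(1/6935) ≈ 1.000159, so r/365 ≈ 0.000159469.
r ≈ 365·0.000159469 = 5.82064%.

5.821%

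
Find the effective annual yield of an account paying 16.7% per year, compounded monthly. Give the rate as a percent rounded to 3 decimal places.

18.039%

One year is 12 periods at 0.0139167 each: (1 + 0.0139167)^12 ≈ 1.180394.
EAR = 1.180394 − 1 ≈ 18.03944%.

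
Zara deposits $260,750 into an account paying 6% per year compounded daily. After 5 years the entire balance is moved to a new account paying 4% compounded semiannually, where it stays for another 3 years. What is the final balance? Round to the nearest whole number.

$396,372

After 5 years at 6%: 260,750 × 1.34982552744 ≈ 351,967.0063.
Then 3 years at 4%: 351,967.0063 × 1.12616241926 ≈ 396,372.0153.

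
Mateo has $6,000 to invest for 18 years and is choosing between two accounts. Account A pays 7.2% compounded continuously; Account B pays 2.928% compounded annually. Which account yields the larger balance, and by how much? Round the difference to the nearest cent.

Account A, by $11,841.06

Account A growth factor: e^(0.072·18) = e^1.296 ≈ 3.6546487962; balance ≈ 21,927.8928.
Account B growth factor: (1 + 0.02928)^18 ≈ 1.6811389603; balance ≈ 10,086.8338.
Account A is larger by 11,841.0590.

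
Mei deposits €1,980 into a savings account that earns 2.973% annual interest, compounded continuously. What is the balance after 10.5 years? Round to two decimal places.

€2,705.43

A = P·e^(rt) = 1,980·e^(0.02973·10.5) = 1,980·e^0.312165.
e^0.312165 ≈ 1.366380127, so A ≈ 2,705.4327.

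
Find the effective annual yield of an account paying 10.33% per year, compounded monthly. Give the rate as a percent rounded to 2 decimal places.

10.83%

EAR = (1 + 10.33%/12)^12 − 1 = (1 + 0.00860833)^12 − 1.
(1 + 0.00860833)^12 ≈ 1.108334, so EAR ≈ 10.83339%.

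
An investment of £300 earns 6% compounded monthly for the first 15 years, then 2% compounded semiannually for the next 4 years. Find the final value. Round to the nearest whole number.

£797

Phase 1: 300·(1 + 0.005)^180 ≈ 736.2281.
Phase 2: 736.2281·(1 + 0.01)^8 ≈ 797.2295.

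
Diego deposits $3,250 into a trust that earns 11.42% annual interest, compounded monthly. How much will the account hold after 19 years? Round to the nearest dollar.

Periodic rate = 11.42%/12 = 0.00951667; periods = 12·19 = 228.
A = 3,250·(1 + 0.1142/12)^228 ≈ 3,250·8.6671533919 ≈ 28,168.2485.

$28,168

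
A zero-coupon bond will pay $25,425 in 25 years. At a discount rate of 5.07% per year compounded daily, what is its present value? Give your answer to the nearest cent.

$7,158.65

Periodic rate = 5.07%/365 = 0.000138904; 9125 periods.
P = 25,425/(1 + 0.0507/365)^9125 ≈ 25,425/3.5516489112 ≈ 7,158.6468.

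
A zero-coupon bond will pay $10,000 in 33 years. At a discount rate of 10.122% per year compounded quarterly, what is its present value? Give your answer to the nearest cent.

$369.31

Growth factor = (1 + 0.025305)^132 ≈ 27.077336.
P = 10,000/27.077336 ≈ 369.3125.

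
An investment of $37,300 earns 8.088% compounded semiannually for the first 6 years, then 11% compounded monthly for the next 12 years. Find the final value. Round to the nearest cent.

Phase 1: 37,300·(1 + 0.04044)^12 ≈ 60,022.3945.
Phase 2: 60,022.3945·(1 + 0.11/12)^144 ≈ 223,342.0502.

$223,342.05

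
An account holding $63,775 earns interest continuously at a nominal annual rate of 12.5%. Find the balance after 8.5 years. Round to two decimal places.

$184,539.08

A = P·e^(rt) = 63,775·e^(0.125·8.5) = 63,775·e^1.0625.
e^1.0625 ≈ 2.89359594417, so A ≈ 184,539.0813.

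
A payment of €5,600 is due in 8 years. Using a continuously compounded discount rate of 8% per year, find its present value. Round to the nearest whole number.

€2,953

P = A·e^(−rt) = 5,600·e^(−0.64).
e^(−0.64) ≈ 0.527292424, so P ≈ 2,952.8376.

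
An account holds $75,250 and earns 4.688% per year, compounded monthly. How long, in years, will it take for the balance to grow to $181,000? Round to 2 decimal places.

(1 + 0.00390667)^(12t) = 181,000/75,250 = 2.4053.
12t·ln(1 + 0.00390667) = ln(2.4053); 12t = 0.87768/0.00389906 ≈ 225.1010.
t ≈ 18.7584 years.

18.76 years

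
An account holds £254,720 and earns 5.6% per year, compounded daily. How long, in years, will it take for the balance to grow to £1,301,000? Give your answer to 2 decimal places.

29.12 years

(1 + 0.000153425)^(365t) = 1,301,000/254,720 = 5.1076.
365t·ln(1 + 0.000153425) = ln(5.1076); 365t = 1.6307/0.000153413 ≈ 10629.6386.
t ≈ 29.1223 years.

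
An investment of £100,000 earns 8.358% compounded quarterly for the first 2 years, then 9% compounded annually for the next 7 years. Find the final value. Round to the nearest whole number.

£215,692

Phase 1: 100,000·(1 + 0.020895)^8 ≈ 117,990.9273.
Phase 2: 117,990.9273·(1 + 0.09)^7 ≈ 215,692.0310.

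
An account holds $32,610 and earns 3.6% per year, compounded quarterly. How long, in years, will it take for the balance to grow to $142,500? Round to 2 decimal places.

41.15 years

(1 + 0.009)^(4t) = 142,500/32,610 = 4.3698.
4t·ln(1 + 0.009) = ln(4.3698); 4t = 1.4747/0.00895974 ≈ 164.5944.
t ≈ 41.1486 years.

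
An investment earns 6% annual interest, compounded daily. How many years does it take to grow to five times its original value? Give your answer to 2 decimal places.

26.83 years

(1 + 0.000164384)^(365t) = 5.
365t = ln 5 / ln(1 + 0.000164384) ≈ 1.6094/0.00016437 ≈ 9791.5520.
t ≈ 26.8262.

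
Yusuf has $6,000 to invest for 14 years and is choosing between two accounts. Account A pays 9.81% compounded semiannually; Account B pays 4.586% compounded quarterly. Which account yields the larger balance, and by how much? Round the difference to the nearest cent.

Account A growth factor: (1 + 0.04905)^28 ≈ 3.8220227423; balance ≈ 22,932.1365.
Account B growth factor: (1 + 0.011465)^56 ≈ 1.8934250736; balance ≈ 11,360.5504.
Account A is larger by 11,571.5860.

Account A, by $11,571.59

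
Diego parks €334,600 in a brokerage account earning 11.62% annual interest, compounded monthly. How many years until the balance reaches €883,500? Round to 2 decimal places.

8.40 years

(1 + 0.00968333)^(12t) = 883,500/334,600 = 2.6405.
12t·ln(1 + 0.00968333) = ln(2.6405); 12t = 0.97096/0.00963675 ≈ 100.7555.
t ≈ 8.3963 years.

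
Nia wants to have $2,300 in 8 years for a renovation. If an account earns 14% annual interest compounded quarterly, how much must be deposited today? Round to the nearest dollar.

$765

Periodic rate = 14%/4 = 0.035; 32 periods.
P = 2,300/(1 + 0.035)^32 ≈ 2,300/3.006707586 ≈ 764.9563.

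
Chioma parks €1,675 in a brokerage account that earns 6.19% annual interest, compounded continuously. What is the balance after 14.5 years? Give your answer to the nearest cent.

€4,109.75

A = P·e^(rt) = 1,675·e^(0.0619·14.5) = 1,675·e^0.89755.
e^0.89755 ≈ 2.453584459, so A ≈ 4,109.7540.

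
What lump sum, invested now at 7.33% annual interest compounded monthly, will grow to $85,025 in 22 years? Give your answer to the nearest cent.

$17,034.67

Growth factor = (1 + 0.0733/12)^264 ≈ 4.9912921079.
P = 85,025/4.9912921079 ≈ 17,034.6672.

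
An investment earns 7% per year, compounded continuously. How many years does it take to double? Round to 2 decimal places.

9.90 years

e^(0.07t) = 2, so 0.07t = ln 2 ≈ 0.69315.
t ≈ 0.69315/0.07 ≈ 9.9021.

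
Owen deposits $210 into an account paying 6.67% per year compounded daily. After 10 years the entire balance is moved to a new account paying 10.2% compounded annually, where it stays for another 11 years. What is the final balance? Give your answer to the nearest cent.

After 10 years at 6.67%: 210 × 1.94826467 ≈ 409.1356.
Then 11 years at 10.2%: 409.1356 × 2.910700629 ≈ 1,190.8712.

$1,190.87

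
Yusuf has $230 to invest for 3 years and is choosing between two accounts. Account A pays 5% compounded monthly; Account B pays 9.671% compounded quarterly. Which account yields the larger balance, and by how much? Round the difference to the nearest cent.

Account B, by $39.22

Account A growth factor: (1 + 0.05/12)^36 ≈ 1.16147223; balance ≈ 267.1386.
Account B growth factor: (1 + 0.0241775)^12 ≈ 1.33199553; balance ≈ 306.3590.
Account B is larger by 39.2204.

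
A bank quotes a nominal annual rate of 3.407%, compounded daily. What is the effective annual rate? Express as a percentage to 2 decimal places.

EAR = (1 + 3.407%/365)^365 − 1 = (1 + 0.0000933425)^365 − 1.
(1 + 0.0000933425)^365 ≈ 1.034655, so EAR ≈ 3.46554%.

3.47%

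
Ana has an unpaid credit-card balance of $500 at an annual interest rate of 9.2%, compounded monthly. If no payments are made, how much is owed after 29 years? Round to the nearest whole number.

Growth factor = (1 + 0.092/12)^348 ≈ 14.26522334.
A ≈ 500 × 14.26522334 ≈ 7,132.6117.

$7,133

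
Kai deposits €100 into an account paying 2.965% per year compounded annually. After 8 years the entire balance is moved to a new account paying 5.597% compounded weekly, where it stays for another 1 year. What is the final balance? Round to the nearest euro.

Phase 1: 100·(1 + 0.02965)^8 ≈ 126.3331.
Phase 2: 126.3331·(1 + 0.05597/52)^52 ≈ 133.6015.

€134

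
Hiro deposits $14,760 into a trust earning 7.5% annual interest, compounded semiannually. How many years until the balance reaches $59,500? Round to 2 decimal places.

(1 + 0.0375)^(2t) = 59,500/14,760 = 4.0312.
2t·ln(1 + 0.0375) = ln(4.0312); 2t = 1.3941/0.036814 ≈ 37.8676.
t ≈ 18.9338 years.

18.93 years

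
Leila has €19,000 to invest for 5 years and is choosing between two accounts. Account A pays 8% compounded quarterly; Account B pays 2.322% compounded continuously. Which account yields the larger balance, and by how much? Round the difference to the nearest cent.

Account A, by €6,893.95

Account A growth factor: (1 + 0.02)^20 ≈ 1.485947396; balance ≈ 28,233.0005.
Account B growth factor: e^(0.02322·5) = e^0.1161 ≈ 1.1231081773; balance ≈ 21,339.0554.
Account A is larger by 6,893.9452.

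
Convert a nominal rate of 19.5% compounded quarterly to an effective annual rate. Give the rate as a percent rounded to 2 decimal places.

One year is 4 periods at 0.04875 each: (1 + 0.04875)^4 ≈ 1.209728.
EAR = 1.209728 − 1 ≈ 20.97285%.

20.97%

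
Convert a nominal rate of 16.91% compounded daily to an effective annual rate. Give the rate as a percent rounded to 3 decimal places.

One year is 365 periods at 0.000463288 each: (1 + 0.000463288)^365 ≈ 1.184192.
EAR = 1.184192 − 1 ≈ 18.41922%.

18.419%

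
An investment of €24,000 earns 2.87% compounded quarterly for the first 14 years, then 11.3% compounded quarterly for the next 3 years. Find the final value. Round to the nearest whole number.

After 14 years at 2.87%: 24,000 × 1.4923699109 ≈ 35,816.8779.
Then 3 years at 11.3%: 35,816.8779 × 1.3969620821 ≈ 50,034.8203.

€50,035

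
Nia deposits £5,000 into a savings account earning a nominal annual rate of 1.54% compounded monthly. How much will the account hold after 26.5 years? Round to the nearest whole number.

Periodic rate = 1.54%/12 = 0.00128333; periods = 12·26.5 = 318.
A = 5,000·(1 + 0.0154/12)^318 ≈ 5,000·1.503564105 ≈ 7,517.8205.

£7,518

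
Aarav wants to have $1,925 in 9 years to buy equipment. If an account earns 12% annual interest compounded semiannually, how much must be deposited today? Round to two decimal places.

Periodic rate = 12%/2 = 0.06; 18 periods.
P = 1,925/(1 + 0.06)^18 ≈ 1,925/2.854339153 ≈ 674.4118.

$674.41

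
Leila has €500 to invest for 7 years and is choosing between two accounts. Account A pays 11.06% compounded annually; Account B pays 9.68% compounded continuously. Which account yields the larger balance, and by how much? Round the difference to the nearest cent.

Account A, by €57.44

Account A growth factor: (1 + 0.1106)^7 ≈ 2.084028645; balance ≈ 1,042.0143.
Account B growth factor: e^(0.0968·7) = e^0.6776 ≈ 1.96914611; balance ≈ 984.5731.
Account A is larger by 57.4413.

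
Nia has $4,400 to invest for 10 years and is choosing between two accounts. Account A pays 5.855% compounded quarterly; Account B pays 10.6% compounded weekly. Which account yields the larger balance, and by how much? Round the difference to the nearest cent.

A: (1 + 0.0146375)^40 ≈ 1.788283523, so 4,400 × 1.788283523 ≈ 7,868.4475.
B: (1 + 0.106/52)^520 ≈ 2.8832585092, so 4,400 × 2.8832585092 ≈ 12,686.3374.
Difference ≈ 4,817.8899 in favor of B.

Account B, by $4,817.89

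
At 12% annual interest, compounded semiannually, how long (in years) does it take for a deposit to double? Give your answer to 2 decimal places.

5.95 years

(1 + 0.06)^(2t) = 2.
2t = ln 2 / ln(1 + 0.06) ≈ 0.69315/0.0582689 ≈ 11.8957.
t ≈ 5.9478.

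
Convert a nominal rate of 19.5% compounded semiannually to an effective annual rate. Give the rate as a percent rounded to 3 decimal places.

20.451%

One year is 2 periods at 0.0975 each: (1 + 0.0975)^2 ≈ 1.204506.
EAR = 1.204506 − 1 ≈ 20.45062%.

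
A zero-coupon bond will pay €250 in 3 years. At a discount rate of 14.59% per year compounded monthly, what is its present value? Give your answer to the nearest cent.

Periodic rate = 14.59%/12 = 0.0121583; 36 periods.
P = 250/(1 + 0.1459/12)^36 ≈ 250/1.54505657 ≈ 161.8064.

€161.81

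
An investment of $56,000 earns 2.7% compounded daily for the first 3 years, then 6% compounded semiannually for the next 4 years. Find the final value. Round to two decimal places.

$76,924.09

After 3 years at 2.7%: 56,000 × 1.0843676481 ≈ 60,724.5883.
Then 4 years at 6%: 60,724.5883 × 1.2667700814 ≈ 76,924.0917.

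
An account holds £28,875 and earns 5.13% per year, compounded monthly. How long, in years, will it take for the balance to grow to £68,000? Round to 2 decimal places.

We need (1 + 0.004275)^(12t) = 2.355, so 12t = ln 2.355 / ln 1.004275 ≈ 200.7862.
t ≈ 200.7862/12 = 16.7322 years.

16.73 years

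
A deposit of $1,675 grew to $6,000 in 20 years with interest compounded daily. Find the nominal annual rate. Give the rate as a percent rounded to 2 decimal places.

6.38%

The 7300-period growth factor is 6,000/1,675 = 3.58209.
r/365 = 3.58209^(1/7300) − 1 ≈ 0.000174802, so r ≈ 365·0.000174802 = 6.38029%.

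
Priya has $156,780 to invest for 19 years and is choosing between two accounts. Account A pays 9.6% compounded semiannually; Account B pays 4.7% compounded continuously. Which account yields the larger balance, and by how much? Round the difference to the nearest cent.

Account A, by $548,222.79

A: (1 + 0.048)^38 ≈ 5.93921080927, so 156,780 × 5.93921080927 ≈ 931,149.4707.
B: e^(0.047·19) = e^0.893 ≈ 2.44244600929, so 156,780 × 2.44244600929 ≈ 382,926.6853.
Difference ≈ 548,222.7853 in favor of A.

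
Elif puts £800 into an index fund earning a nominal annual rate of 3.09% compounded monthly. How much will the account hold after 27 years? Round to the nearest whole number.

£1,841

Growth factor = (1 + 0.002575)^324 ≈ 2.300732796.
A ≈ 800 × 2.300732796 ≈ 1,840.5862.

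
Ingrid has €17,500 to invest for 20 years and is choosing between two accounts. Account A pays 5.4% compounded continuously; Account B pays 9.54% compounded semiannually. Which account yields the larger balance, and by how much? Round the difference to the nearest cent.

Account A growth factor: e^(0.054·20) = e^1.08 ≈ 2.9446795511; balance ≈ 51,531.8921.
Account B growth factor: (1 + 0.0477)^40 ≈ 6.44878289835; balance ≈ 112,853.7007.
Account B is larger by 61,321.8086.

Account B, by €61,321.81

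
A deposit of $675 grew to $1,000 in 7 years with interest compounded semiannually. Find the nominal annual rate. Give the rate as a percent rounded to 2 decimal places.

(1 + r/2)^14 = 1,000/675 = 1.48148.
1 + r/2 = 1.48148^(1/14) ≈ 1.028472, so r/2 ≈ 0.0284723.
r ≈ 2·0.0284723 = 5.69445%.

5.69%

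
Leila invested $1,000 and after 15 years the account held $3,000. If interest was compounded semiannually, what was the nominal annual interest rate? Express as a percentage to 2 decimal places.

7.46%

(1 + r/2)^30 = 3,000/1,000 = 3.
1 + r/2 = 3^(1/30) ≈ 1.037299, so r/2 ≈ 0.0372992.
r ≈ 2·0.0372992 = 7.45984%.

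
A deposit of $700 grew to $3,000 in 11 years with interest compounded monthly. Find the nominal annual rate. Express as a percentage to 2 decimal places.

The 132-period growth factor is 3,000/700 = 4.28571.
r/12 = 4.28571^(1/132) − 1 ≈ 0.0110859, so r ≈ 12·0.0110859 = 13.30308%.

13.30%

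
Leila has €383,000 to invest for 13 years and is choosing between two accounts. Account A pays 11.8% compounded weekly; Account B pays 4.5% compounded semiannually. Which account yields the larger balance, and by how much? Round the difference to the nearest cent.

Account A growth factor: (1 + 0.118/52)^676 ≈ 4.628635557169; balance ≈ 1,772,767.4184.
Account B growth factor: (1 + 0.0225)^26 ≈ 1.78338961634; balance ≈ 683,038.2231.
Account A is larger by 1,089,729.1953.

Account A, by €1,089,729.20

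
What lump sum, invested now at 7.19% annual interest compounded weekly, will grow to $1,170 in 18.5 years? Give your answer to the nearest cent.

Growth factor = (1 + 0.0719/52)^962 ≈ 3.778137838.
P = 1,170/3.778137838 ≈ 309.6764.

$309.68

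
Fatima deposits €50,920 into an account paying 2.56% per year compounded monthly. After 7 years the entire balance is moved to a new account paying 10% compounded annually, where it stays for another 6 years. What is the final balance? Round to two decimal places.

€107,891.49

After 7 years at 2.56%: 50,920 × 1.19603165761 ≈ 60,901.9320.
Then 6 years at 10%: 60,901.9320 × 1.771561 ≈ 107,891.4876.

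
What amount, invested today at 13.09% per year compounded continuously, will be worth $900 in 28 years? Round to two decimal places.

P = A·e^(−rt) = 900·e^(−3.6652).
e^(−3.6652) ≈ 0.025599051, so P ≈ 23.0391.

$23.04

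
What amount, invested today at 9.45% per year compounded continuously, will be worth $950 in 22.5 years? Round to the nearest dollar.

$113

P = A·e^(−rt) = 950·e^(−2.12625).
e^(−2.12625) ≈ 0.11928377, so P ≈ 113.3196.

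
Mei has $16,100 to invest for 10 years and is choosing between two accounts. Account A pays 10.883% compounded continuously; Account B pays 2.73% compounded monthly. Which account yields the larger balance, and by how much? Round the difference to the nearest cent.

Account A growth factor: e^(0.10883·10) = e^1.0883 ≈ 2.969222102; balance ≈ 47,804.4758.
Account B growth factor: (1 + 0.002275)^120 ≈ 1.3134929105; balance ≈ 21,147.2359.
Account A is larger by 26,657.2400.

Account A, by $26,657.24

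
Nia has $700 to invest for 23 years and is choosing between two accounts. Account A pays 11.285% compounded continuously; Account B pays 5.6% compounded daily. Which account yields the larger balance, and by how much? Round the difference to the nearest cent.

Account A, by $6,845.15

A: e^(0.11285·23) = e^2.59555 ≈ 13.40395751, so 700 × 13.40395751 ≈ 9,382.7703.
B: (1 + 0.056/365)^8395 ≈ 3.625170076, so 700 × 3.625170076 ≈ 2,537.6191.
Difference ≈ 6,845.1512 in favor of A.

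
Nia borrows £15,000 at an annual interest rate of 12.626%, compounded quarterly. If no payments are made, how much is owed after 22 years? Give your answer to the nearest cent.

£231,095.73

Growth factor = (1 + 0.031565)^88 ≈ 15.4063822934.
A ≈ 15,000 × 15.4063822934 ≈ 231,095.7344.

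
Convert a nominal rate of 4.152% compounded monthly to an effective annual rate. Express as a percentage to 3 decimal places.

4.232%

One year is 12 periods at 0.00346 each: (1 + 0.00346)^12 ≈ 1.042319.
EAR = 1.042319 − 1 ≈ 4.23193%.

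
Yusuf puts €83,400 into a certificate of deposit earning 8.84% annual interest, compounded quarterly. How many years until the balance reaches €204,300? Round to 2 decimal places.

10.25 years

(1 + 0.0221)^(4t) = 204,300/83,400 = 2.4496.
4t·ln(1 + 0.0221) = ln(2.4496); 4t = 0.89594/0.0218593 ≈ 40.9867.
t ≈ 10.2467 years.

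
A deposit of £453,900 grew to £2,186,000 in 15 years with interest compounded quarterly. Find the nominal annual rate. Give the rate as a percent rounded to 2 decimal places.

10.62%

The 60-period growth factor is 2,186,000/453,900 = 4.81604.
r/4 = 4.81604^(1/60) − 1 ≈ 0.0265454, so r ≈ 4·0.0265454 = 10.61816%.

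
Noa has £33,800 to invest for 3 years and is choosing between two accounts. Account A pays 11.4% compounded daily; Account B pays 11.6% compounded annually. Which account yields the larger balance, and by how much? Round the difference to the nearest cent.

Account A, by £600.16

Account A growth factor: (1 + 0.114/365)^1095 ≈ 1.4076851292; balance ≈ 47,579.7574.
Account B growth factor: (1 + 0.116)^3 ≈ 1.389928896; balance ≈ 46,979.5967.
Account A is larger by 600.1607.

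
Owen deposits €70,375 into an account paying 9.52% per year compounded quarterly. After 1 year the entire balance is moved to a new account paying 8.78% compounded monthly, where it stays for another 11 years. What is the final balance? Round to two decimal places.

€202,392.08

After 1 years at 9.52%: 70,375 × 1.09865288594 ≈ 77,317.6968.
Then 11 years at 8.78%: 77,317.6968 × 2.61766820107 ≈ 202,392.0764.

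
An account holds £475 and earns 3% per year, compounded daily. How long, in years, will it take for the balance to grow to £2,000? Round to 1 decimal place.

We need (1 + 0.0000821918)^(365t) = 4.2105, so 365t = ln 4.2105 / ln 1.000082 ≈ 17491.3686.
t ≈ 17491.3686/365 = 47.9216 years.

47.9 years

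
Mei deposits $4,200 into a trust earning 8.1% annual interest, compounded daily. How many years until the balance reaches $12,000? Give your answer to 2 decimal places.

(1 + 0.000221918)^(365t) = 12,000/4,200 = 2.8571.
365t·ln(1 + 0.000221918) = ln(2.8571); 365t = 1.0498/0.000221893 ≈ 4731.2048.
t ≈ 12.9622 years.

12.96 years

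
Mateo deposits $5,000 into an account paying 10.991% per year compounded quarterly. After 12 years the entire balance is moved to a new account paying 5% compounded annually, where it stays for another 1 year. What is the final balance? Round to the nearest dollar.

After 12 years at 10.991%: 5,000 × 3.6734266856 ≈ 18,367.1334.
Then 1 years at 5%: 18,367.1334 × 1.05 ≈ 19,285.4901.

$19,285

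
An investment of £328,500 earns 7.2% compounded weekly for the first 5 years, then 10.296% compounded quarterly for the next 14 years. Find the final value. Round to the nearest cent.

£1,953,716.67

After 5 years at 7.2%: 328,500 × 1.432972558607 ≈ 470,731.4855.
Then 14 years at 10.296%: 470,731.4855 × 4.150384524242 ≈ 1,953,716.6725.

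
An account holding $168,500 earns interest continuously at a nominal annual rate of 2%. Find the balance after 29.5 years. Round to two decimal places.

$303,972.05

A = P·e^(rt) = 168,500·e^(0.02·29.5) = 168,500·e^0.59.
e^0.59 ≈ 1.8039884154, so A ≈ 303,972.0480.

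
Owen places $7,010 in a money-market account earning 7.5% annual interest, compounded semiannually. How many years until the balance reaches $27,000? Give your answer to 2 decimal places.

18.32 years

We need (1 + 0.0375)^(2t) = 3.8516, so 2t = ln 3.8516 / ln 1.0375 ≈ 36.6301.
t ≈ 36.6301/2 = 18.3150 years.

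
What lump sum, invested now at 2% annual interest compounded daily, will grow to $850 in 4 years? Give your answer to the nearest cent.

Growth factor = (1 + 0.02/365)^1460 ≈ 1.08328469.
P = 850/1.08328469 ≈ 784.6506.

$784.65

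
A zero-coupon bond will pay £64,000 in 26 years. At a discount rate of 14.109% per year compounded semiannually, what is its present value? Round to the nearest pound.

£1,848

Growth factor = (1 + 0.070545)^52 ≈ 34.630297839.
P = 64,000/34.630297839 ≈ 1,848.0927.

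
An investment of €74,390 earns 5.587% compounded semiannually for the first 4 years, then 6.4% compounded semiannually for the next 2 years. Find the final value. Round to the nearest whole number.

After 4 years at 5.587%: 74,390 × 1.24659456272 ≈ 92,734.1695.
Then 2 years at 6.4%: 92,734.1695 × 1.13427612058 ≈ 105,186.1540.

€105,186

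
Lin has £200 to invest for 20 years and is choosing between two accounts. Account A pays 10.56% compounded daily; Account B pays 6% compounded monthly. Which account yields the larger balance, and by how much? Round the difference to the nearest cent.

A: (1 + 0.1056/365)^7300 ≈ 8.262230127, so 200 × 8.262230127 ≈ 1,652.4460.
B: (1 + 0.005)^240 ≈ 3.31020448, so 200 × 3.31020448 ≈ 662.0409.
Difference ≈ 990.4051 in favor of A.

Account A, by £990.41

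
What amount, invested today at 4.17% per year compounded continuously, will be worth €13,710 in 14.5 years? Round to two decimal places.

P = A·e^(−rt) = 13,710·e^(−0.60465).
e^(−0.60465) ≈ 0.54626558614, so P ≈ 7,489.3012.

€7,489.30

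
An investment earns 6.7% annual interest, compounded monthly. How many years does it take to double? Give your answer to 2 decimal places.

(1 + 0.00558333)^(12t) = 2.
12t = ln 2 / ln(1 + 0.00558333) ≈ 0.69315/0.0055678 ≈ 124.4920.
t ≈ 10.3743.

10.37 years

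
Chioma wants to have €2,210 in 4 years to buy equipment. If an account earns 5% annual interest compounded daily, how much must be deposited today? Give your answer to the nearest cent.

Periodic rate = 5%/365 = 0.000136986; 1460 periods.
P = 2,210/(1 + 0.05/365)^1460 ≈ 2,210/1.221386028 ≈ 1,809.4197.

€1,809.42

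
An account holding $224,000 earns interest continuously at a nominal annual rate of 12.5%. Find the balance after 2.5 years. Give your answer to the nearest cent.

$306,171.70

A = P·e^(rt) = 224,000·e^(0.125·2.5) = 224,000·e^0.3125.
e^0.3125 ≈ 1.36683794117, so A ≈ 306,171.6988.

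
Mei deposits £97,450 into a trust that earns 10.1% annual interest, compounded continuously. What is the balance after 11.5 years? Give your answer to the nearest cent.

£311,325.64

A = P·e^(rt) = 97,450·e^(0.101·11.5) = 97,450·e^1.1615.
e^1.1615 ≈ 3.1947217665, so A ≈ 311,325.6361.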